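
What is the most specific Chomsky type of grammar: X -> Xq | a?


Left-linear: every RHS is a terminal or one nonterminal followed by a terminal
Classification: Type 3 (Regular)


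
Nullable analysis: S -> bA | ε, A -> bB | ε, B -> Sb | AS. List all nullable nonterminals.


A nonterminal is nullable iff some alternative derives ε (directly, or every symbol in it is nullable)
Nullable: {A, B, S}


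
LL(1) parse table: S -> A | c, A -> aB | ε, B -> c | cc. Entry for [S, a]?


For [S, a]: 'a' ∈ FIRST(A)
Entry: S -> A


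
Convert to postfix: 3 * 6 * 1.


Left to right (same or higher precedence on left)
Postfix: 3 6 * 1 *


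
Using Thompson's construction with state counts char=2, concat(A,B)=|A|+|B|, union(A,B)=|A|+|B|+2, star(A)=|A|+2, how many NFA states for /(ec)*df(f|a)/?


Syntax tree has 6 char leaf(s), 1 union(s), 1 star(s)
chars contribute 6×2 = 12; each union adds +2; each star adds +2
Total: 12 + 2 + 2 = 16 states


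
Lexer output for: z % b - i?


Scan left to right, longest-match per lexeme
Tokens: ID(z), OP(%), ID(b), OP(-), ID(i)


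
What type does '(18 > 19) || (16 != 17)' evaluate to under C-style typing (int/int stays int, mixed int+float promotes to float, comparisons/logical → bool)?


Operand types: bool || bool
Rule: logical operators take bool operands and yield bool
Result type: bool


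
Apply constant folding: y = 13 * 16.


13 * 16 = 208 at compile time
Optimized: y = 208


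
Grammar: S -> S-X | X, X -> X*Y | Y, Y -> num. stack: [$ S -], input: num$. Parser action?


no handle ('S-' is not any RHS); shift 'num'
Action: shift


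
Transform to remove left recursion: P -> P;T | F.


Left-recursive alternatives: P;T; non-recursive: F
Introduce P': P -> FP', P' -> ;TP' | ε


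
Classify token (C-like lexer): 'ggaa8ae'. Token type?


Pattern: letter/underscore followed by alphanumerics, not a keyword
Type: IDENTIFIER


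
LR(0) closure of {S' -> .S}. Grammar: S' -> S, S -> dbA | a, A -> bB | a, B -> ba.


Start: S' -> .S
For each item with dot before a nonterminal B, add B -> .γ for every B-production
Closure: [S' -> .S, S -> .dbA, S -> .a]


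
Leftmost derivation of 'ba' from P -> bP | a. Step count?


Derivation: P => bP => ba
Steps: 2


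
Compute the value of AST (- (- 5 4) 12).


Evaluate inner: (- 5 4) = 1
Evaluate root: (- 1 12) = -11
Result: -11


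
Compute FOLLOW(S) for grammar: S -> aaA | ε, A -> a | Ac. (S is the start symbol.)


$ ∈ FOLLOW(S). For each A -> αBβ: add FIRST(β)\{ε} to FOLLOW(B); if β nullable, add FOLLOW(A).
FOLLOW(S) = {$}


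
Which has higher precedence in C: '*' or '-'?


'*' is multiplicative (level 10); '-' is additive (level 9)
Higher level binds tighter
'*' has higher precedence than '-'


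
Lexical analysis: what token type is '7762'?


Pattern: digits only
Type: INTEGER_LITERAL


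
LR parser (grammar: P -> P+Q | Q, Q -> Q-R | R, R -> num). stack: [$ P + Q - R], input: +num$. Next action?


handle 'Q-R' on top
Action: reduce (Q -> Q-R)


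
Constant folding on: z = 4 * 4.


4 * 4 = 16 at compile time
Optimized: z = 16


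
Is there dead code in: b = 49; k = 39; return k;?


b is assigned but never read
Dead: 'b = 49'


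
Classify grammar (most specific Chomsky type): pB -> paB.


LHS has context (more than one symbol) and |LHS| ≤ |RHS|
Classification: Type 1 (Context-Sensitive)


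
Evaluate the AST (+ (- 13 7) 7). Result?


Evaluate inner: (- 13 7) = 6
Evaluate root: (+ 6 7) = 13
Result: 13


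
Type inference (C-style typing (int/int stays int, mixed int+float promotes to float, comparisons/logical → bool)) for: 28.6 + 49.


Operand types: float + int
Rule: mixed int/float promotes to float; int/int stays int
Result type: float


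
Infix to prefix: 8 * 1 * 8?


left-to-right (same/higher precedence on left): tree is (* (* 8 1) 8)
Prefix: * * 8 1 8


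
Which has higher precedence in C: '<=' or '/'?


'/' is multiplicative (level 10); '<=' is relational (level 7)
Higher level binds tighter
'/' has higher precedence than '<='


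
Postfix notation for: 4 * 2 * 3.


Left to right (same or higher precedence on left)
Postfix: 4 2 * 3 *


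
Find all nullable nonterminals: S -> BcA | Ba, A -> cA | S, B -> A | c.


A nonterminal is nullable iff some alternative derives ε (directly, or every symbol in it is nullable)
Nullable: {}


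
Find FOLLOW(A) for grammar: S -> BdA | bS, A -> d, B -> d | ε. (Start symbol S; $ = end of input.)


$ ∈ FOLLOW(S). For each A -> αBβ: add FIRST(β)\{ε} to FOLLOW(B); if β nullable, add FOLLOW(A).
FOLLOW(A) = {$}


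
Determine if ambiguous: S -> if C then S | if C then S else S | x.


dangling else: 'if C then if C then x else x' parses two ways
Ambiguous


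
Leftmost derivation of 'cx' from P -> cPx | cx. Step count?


Derivation: P => cx
Steps: 1


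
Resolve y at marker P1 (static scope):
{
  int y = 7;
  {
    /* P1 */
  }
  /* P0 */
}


P1's block does not declare y; resolves to the enclosing declaration at depth 0
y = 7


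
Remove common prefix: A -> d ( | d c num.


Common prefix: 'd'
Factored: A -> d A', A' -> ( | c num


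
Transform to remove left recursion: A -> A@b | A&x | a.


Left-recursive alternatives: A@b, A&x; non-recursive: a
Introduce A': A -> aA', A' -> @bA' | &xA' | ε


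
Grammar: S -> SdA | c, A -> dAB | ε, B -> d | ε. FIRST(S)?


Per alternative of S: FIRST(SdA) = {c}; FIRST(c) = {c}
FIRST(S) = {c}


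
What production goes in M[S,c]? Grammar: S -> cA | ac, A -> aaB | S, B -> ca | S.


For [S, c]: 'c' ∈ FIRST(cA)
Entry: S -> cA


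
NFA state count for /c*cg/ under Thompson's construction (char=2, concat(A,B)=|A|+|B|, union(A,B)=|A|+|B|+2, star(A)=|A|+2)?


Syntax tree has 3 char leaf(s), 0 union(s), 1 star(s)
chars contribute 3×2 = 6; each union adds +2; each star adds +2
Total: 6 + 0 + 2 = 8 states


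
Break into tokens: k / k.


Scan left to right, longest-match per lexeme
Tokens: ID(k), OP(/), ID(k)


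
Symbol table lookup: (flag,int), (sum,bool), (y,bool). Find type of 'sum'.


Lookup 'sum' → type bool


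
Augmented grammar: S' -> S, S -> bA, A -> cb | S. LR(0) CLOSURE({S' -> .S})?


Start: S' -> .S
For each item with dot before a nonterminal B, add B -> .γ for every B-production
Closure: [S' -> .S, S -> .bA]


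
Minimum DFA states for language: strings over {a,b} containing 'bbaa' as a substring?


KMP-style automaton: 4 progress states + 1 absorbing accept = 5
Minimal DFA: 5 states


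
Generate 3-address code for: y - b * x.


Break into single-operator statements:
t1 = b * x
t2 = y - t1


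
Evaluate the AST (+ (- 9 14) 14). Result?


Evaluate inner: (- 9 14) = -5
Evaluate root: (+ -5 14) = 9
Result: 9


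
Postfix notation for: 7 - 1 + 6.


Left to right (same or higher precedence on left)
Postfix: 7 1 - 6 +


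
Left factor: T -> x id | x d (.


Common prefix: 'x'
Factored: T -> x T', T' -> id | d (


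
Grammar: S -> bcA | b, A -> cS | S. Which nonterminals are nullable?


A nonterminal is nullable iff some alternative derives ε (directly, or every symbol in it is nullable)
Nullable: {}


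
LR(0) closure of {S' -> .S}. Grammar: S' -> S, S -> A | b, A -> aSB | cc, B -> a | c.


Start: S' -> .S
For each item with dot before a nonterminal B, add B -> .γ for every B-production
Closure: [S' -> .S, S -> .A, S -> .b, A -> .aSB, A -> .cc]


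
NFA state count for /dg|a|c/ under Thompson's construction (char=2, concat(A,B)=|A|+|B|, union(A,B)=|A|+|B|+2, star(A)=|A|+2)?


Syntax tree has 4 char leaf(s), 2 union(s), 0 star(s)
chars contribute 4×2 = 8; each union adds +2; each star adds +2
Total: 8 + 4 + 0 = 12 states


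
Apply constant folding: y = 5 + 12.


5 + 12 = 17 at compile time
Optimized: y = 17


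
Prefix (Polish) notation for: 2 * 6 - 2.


left-to-right (same/higher precedence on left): tree is (- (* 2 6) 2)
Prefix: - * 2 6 2


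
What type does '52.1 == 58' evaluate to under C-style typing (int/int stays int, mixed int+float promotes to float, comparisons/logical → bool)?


Operand types: float == int
Rule: comparison yields bool
Result type: bool


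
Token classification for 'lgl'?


Pattern: letter/underscore followed by alphanumerics, not a keyword
Type: IDENTIFIER


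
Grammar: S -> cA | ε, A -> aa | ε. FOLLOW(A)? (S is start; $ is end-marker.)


$ ∈ FOLLOW(S). For each A -> αBβ: add FIRST(β)\{ε} to FOLLOW(B); if β nullable, add FOLLOW(A).
FOLLOW(A) = {$}


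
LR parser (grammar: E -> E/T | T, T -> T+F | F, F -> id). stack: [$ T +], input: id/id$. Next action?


no handle; shift 'id'
Action: shift


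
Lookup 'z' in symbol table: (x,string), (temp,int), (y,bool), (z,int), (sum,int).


Lookup 'z' → type int


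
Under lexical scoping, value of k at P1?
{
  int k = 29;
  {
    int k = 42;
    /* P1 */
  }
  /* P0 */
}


k declared in the same block as P1
k = 42


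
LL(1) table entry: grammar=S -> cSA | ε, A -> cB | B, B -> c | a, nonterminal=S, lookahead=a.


For [S, a]: ε is nullable and 'a' ∈ FOLLOW(S)
Entry: S -> ε


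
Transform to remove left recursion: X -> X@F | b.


Left-recursive alternatives: X@F; non-recursive: b
Introduce X': X -> bX', X' -> @FX' | ε


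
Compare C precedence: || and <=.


'<=' is relational (level 7); '||' is logical OR (level 1)
Higher level binds tighter
'<=' has higher precedence than '||'


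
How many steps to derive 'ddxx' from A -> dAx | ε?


Derivation: A => dAx => ddAxx => ddxx
Steps: 3


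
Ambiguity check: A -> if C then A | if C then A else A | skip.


dangling else: 'if C then if C then skip else skip' parses two ways
Ambiguous


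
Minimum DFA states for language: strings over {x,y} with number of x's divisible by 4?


Track (count of x) mod 4: states 0..3, accept at 0
Minimal DFA: 4 states


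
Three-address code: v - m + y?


Break into single-operator statements:
t1 = v - m
t2 = t1 + y


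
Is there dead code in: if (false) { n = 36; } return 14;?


condition is constant false, so the whole block is unreachable
Dead: 'if (false) { n = 36; }'


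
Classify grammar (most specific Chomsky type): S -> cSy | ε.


Single nonterminal LHS, but c^n y^n is not regular
Classification: Type 2 (Context-Free)


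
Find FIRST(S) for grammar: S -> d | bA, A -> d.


Per alternative of S: FIRST(d) = {d}; FIRST(bA) = {b}
FIRST(S) = {b, d}


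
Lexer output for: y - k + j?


Scan left to right, longest-match per lexeme
Tokens: ID(y), OP(-), ID(k), OP(+), ID(j)


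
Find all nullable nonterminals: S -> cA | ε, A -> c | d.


A nonterminal is nullable iff some alternative derives ε (directly, or every symbol in it is nullable)
Nullable: {S}


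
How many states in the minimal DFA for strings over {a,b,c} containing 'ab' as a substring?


KMP-style automaton: 2 progress states + 1 absorbing accept = 3
Minimal DFA: 3 states


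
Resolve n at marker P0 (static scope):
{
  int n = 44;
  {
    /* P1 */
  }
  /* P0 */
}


n declared in the same block as P0
n = 44


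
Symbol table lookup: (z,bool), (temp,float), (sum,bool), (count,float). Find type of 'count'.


Lookup 'count' → type float


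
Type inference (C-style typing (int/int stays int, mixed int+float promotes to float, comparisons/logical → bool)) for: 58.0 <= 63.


Operand types: float <= int
Rule: comparison yields bool
Result type: bool


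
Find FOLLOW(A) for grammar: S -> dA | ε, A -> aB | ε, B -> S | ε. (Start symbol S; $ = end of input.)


$ ∈ FOLLOW(S). For each A -> αBβ: add FIRST(β)\{ε} to FOLLOW(B); if β nullable, add FOLLOW(A).
FOLLOW(A) = {$}


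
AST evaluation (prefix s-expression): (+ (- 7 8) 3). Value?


Evaluate inner: (- 7 8) = -1
Evaluate root: (+ -1 3) = 2
Result: 2


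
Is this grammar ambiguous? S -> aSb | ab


balanced a^n…b^n: each string has a unique parse
Unambiguous


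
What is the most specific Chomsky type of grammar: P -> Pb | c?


Left-linear: every RHS is a terminal or one nonterminal followed by a terminal
Classification: Type 3 (Regular)


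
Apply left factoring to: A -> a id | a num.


Common prefix: 'a'
Factored: A -> a A', A' -> id | num


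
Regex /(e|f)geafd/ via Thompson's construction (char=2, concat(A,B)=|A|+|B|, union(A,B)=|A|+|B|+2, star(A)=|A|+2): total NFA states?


Syntax tree has 7 char leaf(s), 1 union(s), 0 star(s)
chars contribute 7×2 = 14; each union adds +2; each star adds +2
Total: 14 + 2 + 0 = 16 states


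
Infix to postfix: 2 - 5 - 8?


Left to right (same or higher precedence on left)
Postfix: 2 5 - 8 -


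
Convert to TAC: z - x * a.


Break into single-operator statements:
t1 = x * a
t2 = z - t1


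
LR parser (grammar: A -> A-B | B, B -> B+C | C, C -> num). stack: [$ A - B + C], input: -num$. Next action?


handle 'B+C' on top
Action: reduce (B -> B+C)


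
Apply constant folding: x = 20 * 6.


20 * 6 = 120 at compile time
Optimized: x = 120


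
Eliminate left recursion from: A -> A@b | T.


Left-recursive alternatives: A@b; non-recursive: T
Introduce A': A -> TA', A' -> @bA' | ε


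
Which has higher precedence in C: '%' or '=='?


'%' is multiplicative (level 10); '==' is equality (level 6)
Higher level binds tighter
'%' has higher precedence than '=='


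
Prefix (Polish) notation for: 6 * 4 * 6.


left-to-right (same/higher precedence on left): tree is (* (* 6 4) 6)
Prefix: * * 6 4 6


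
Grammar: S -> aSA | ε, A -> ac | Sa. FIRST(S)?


Per alternative of S: FIRST(aSA) = {a}; FIRST(ε) = {ε}
FIRST(S) = {a, ε}


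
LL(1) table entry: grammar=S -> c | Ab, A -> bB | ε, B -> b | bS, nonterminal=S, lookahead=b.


For [S, b]: 'b' ∈ FIRST(Ab)
Entry: S -> Ab


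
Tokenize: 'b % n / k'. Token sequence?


Scan left to right, longest-match per lexeme
Tokens: ID(b), OP(%), ID(n), OP(/), ID(k)


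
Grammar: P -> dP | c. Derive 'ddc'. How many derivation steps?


Derivation: P => dP => ddP => ddc
Steps: 3


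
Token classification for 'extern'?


Pattern: reserved word
Type: KEYWORD


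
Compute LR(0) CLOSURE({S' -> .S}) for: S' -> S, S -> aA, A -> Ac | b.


Start: S' -> .S
For each item with dot before a nonterminal B, add B -> .γ for every B-production
Closure: [S' -> .S, S -> .aA]


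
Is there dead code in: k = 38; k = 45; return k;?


first assignment to k is overwritten before any read
Dead: 'k = 38'


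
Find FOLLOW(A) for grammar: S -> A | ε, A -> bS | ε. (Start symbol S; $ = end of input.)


$ ∈ FOLLOW(S). For each A -> αBβ: add FIRST(β)\{ε} to FOLLOW(B); if β nullable, add FOLLOW(A).
FOLLOW(A) = {$}


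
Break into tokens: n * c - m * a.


Scan left to right, longest-match per lexeme
Tokens: ID(n), OP(*), ID(c), OP(-), ID(m), OP(*), ID(a)


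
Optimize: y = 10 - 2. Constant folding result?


10 - 2 = 8 at compile time
Optimized: y = 8


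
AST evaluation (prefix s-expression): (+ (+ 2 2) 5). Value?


Evaluate inner: (+ 2 2) = 4
Evaluate root: (+ 4 5) = 9
Result: 9


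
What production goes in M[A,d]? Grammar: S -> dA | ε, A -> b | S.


For [A, d]: 'd' ∈ FIRST(S)
Entry: A -> S


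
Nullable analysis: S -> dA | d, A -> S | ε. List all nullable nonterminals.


A nonterminal is nullable iff some alternative derives ε (directly, or every symbol in it is nullable)
Nullable: {A}


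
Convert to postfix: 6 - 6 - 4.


Left to right (same or higher precedence on left)
Postfix: 6 6 - 4 -


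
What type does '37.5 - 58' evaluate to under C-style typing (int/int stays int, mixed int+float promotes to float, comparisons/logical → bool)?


Operand types: float - int
Rule: mixed int/float promotes to float; int/int stays int
Result type: float


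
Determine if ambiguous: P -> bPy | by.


balanced b^n…y^n: each string has a unique parse
Unambiguous


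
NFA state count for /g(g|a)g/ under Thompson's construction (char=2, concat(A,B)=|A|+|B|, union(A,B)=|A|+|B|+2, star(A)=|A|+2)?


Syntax tree has 4 char leaf(s), 1 union(s), 0 star(s)
chars contribute 4×2 = 8; each union adds +2; each star adds +2
Total: 8 + 2 + 0 = 10 states


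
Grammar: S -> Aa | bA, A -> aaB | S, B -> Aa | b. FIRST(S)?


Per alternative of S: FIRST(Aa) = {a, b}; FIRST(bA) = {b}
FIRST(S) = {a, b}


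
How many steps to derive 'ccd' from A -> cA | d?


Derivation: A => cA => ccA => ccd
Steps: 3


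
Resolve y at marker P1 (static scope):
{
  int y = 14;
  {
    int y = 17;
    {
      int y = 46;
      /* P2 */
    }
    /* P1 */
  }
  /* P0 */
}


y declared in the same block as P1
y = 17


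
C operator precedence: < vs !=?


'<' is relational (level 7); '!=' is equality (level 6)
Higher level binds tighter
'<' has higher precedence than '!='


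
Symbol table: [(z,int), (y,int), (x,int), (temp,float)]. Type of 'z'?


Lookup 'z' → type int


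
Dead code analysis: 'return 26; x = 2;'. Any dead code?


statement follows a return and is unreachable
Dead: 'x = 2'


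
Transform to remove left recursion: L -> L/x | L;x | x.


Left-recursive alternatives: L/x, L;x; non-recursive: x
Introduce L': L -> xL', L' -> /xL' | ;xL' | ε


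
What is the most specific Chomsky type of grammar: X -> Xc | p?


Left-linear: every RHS is a terminal or one nonterminal followed by a terminal
Classification: Type 3 (Regular)


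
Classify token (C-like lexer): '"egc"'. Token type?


Pattern: double-quoted sequence
Type: STRING_LITERAL


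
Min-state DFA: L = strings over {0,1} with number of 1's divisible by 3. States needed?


Track (count of 1) mod 3: states 0..2, accept at 0
Minimal DFA: 3 states


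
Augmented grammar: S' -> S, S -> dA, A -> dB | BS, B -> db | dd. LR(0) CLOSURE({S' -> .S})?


Start: S' -> .S
For each item with dot before a nonterminal B, add B -> .γ for every B-production
Closure: [S' -> .S, S -> .dA]


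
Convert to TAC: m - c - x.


Break into single-operator statements:
t1 = m - c
t2 = t1 - x


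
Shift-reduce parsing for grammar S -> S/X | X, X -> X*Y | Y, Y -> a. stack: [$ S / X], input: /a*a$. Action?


handle 'S/X' on top; lookahead ∈ FOLLOW(S) = {/, $}
Action: reduce (S -> S/X)


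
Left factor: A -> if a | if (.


Common prefix: 'if'
Factored: A -> if A', A' -> a | (


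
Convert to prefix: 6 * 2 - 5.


left-to-right (same/higher precedence on left): tree is (- (* 6 2) 5)
Prefix: - * 6 2 5


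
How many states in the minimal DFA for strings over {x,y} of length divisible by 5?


Track length mod 5: states 0..4, accept at 0
Minimal DFA: 5 states


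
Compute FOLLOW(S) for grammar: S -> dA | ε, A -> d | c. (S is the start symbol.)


$ ∈ FOLLOW(S). For each A -> αBβ: add FIRST(β)\{ε} to FOLLOW(B); if β nullable, add FOLLOW(A).
FOLLOW(S) = {$}


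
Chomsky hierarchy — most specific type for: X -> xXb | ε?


Single nonterminal LHS, but x^n b^n is not regular
Classification: Type 2 (Context-Free)


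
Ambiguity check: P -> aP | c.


right-linear, alternatives start with distinct terminals 'a' vs 'c': unique leftmost derivation
Unambiguous


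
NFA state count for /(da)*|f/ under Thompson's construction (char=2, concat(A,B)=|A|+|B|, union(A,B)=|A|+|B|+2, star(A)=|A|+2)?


Syntax tree has 3 char leaf(s), 1 union(s), 1 star(s)
chars contribute 3×2 = 6; each union adds +2; each star adds +2
Total: 6 + 2 + 2 = 10 states


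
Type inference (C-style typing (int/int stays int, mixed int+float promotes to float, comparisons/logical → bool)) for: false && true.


Operand types: bool && bool
Rule: logical operators take bool operands and yield bool
Result type: bool


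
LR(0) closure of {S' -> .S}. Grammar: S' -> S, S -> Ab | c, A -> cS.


Start: S' -> .S
For each item with dot before a nonterminal B, add B -> .γ for every B-production
Closure: [S' -> .S, S -> .Ab, S -> .c, A -> .cS]


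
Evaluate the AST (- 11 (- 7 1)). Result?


Evaluate inner: (- 7 1) = 6
Evaluate root: (- 11 6) = 5
Result: 5


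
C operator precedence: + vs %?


'%' is multiplicative (level 10); '+' is additive (level 9)
Higher level binds tighter
'%' has higher precedence than '+'


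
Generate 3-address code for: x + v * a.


Break into single-operator statements:
t1 = v * a
t2 = x + t1


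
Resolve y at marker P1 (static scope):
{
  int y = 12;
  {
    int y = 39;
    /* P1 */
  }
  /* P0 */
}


y declared in the same block as P1
y = 39


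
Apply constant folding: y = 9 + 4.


9 + 4 = 13 at compile time
Optimized: y = 13


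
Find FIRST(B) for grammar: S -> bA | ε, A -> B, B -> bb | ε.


Per alternative of B: FIRST(bb) = {b}; FIRST(ε) = {ε}
FIRST(B) = {b, ε}


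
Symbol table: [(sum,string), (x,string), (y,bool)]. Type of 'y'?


Lookup 'y' → type bool


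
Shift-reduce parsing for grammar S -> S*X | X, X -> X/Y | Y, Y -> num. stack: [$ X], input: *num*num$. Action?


lookahead ∉ {/} so X won't extend; reduce S -> X
Action: reduce (S -> X)


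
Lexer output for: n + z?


Scan left to right, longest-match per lexeme
Tokens: ID(n), OP(+), ID(z)


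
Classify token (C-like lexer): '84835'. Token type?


Pattern: digits only
Type: INTEGER_LITERAL


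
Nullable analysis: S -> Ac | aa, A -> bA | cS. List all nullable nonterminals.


A nonterminal is nullable iff some alternative derives ε (directly, or every symbol in it is nullable)
Nullable: {}


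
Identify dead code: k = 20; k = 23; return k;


first assignment to k is overwritten before any read
Dead: 'k = 20'


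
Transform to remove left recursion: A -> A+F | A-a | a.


Left-recursive alternatives: A+F, A-a; non-recursive: a
Introduce A': A -> aA', A' -> +FA' | -aA' | ε


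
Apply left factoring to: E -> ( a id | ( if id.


Common prefix: '('
Factored: E -> ( E', E' -> a id | if id


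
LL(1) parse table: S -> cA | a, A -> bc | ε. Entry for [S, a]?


For [S, a]: 'a' ∈ FIRST(a)
Entry: S -> a


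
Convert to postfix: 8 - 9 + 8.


Left to right (same or higher precedence on left)
Postfix: 8 9 - 8 +


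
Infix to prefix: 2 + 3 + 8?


left-to-right (same/higher precedence on left): tree is (+ (+ 2 3) 8)
Prefix: + + 2 3 8


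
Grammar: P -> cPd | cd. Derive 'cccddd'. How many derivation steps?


Derivation: P => cPd => ccPdd => cccddd
Steps: 3


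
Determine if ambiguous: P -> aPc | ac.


balanced a^n…c^n: each string has a unique parse
Unambiguous


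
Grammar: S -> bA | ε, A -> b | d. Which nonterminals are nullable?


A nonterminal is nullable iff some alternative derives ε (directly, or every symbol in it is nullable)
Nullable: {S}


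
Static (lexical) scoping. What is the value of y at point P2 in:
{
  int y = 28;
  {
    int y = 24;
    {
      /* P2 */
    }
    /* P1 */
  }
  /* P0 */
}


P2's block does not declare y; resolves to the enclosing declaration at depth 1
y = 24


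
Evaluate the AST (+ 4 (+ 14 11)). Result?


Evaluate inner: (+ 14 11) = 25
Evaluate root: (+ 4 25) = 29
Result: 29


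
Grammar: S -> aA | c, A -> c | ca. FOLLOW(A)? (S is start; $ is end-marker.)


$ ∈ FOLLOW(S). For each A -> αBβ: add FIRST(β)\{ε} to FOLLOW(B); if β nullable, add FOLLOW(A).
FOLLOW(A) = {$}


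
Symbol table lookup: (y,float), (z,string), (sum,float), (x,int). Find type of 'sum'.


Lookup 'sum' → type float


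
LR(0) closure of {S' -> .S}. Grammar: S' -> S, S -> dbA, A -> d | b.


Start: S' -> .S
For each item with dot before a nonterminal B, add B -> .γ for every B-production
Closure: [S' -> .S, S -> .dbA]


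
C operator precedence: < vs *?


'*' is multiplicative (level 10); '<' is relational (level 7)
Higher level binds tighter
'*' has higher precedence than '<'


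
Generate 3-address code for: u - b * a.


Break into single-operator statements:
t1 = b * a
t2 = u - t1


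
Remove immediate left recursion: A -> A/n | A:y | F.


Left-recursive alternatives: A/n, A:y; non-recursive: F
Introduce A': A -> FA', A' -> /nA' | :yA' | ε


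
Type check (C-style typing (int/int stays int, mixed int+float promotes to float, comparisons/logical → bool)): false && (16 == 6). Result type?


Operand types: bool && bool
Rule: logical operators take bool operands and yield bool
Result type: bool


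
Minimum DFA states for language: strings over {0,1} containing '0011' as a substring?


KMP-style automaton: 4 progress states + 1 absorbing accept = 5
Minimal DFA: 5 states


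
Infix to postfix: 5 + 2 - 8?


Left to right (same or higher precedence on left)
Postfix: 5 2 + 8 -


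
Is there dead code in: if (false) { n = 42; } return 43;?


condition is constant false, so the whole block is unreachable
Dead: 'if (false) { n = 42; }'


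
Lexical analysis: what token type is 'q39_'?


Pattern: letter/underscore followed by alphanumerics, not a keyword
Type: IDENTIFIER


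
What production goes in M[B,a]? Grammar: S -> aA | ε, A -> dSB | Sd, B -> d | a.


For [B, a]: 'a' ∈ FIRST(a)
Entry: B -> a


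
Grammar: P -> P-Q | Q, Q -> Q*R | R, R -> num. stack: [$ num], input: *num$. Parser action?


'num' on top is the handle for R -> num
Action: reduce (R -> num)


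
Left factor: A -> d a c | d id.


Common prefix: 'd'
Factored: A -> d A', A' -> a c | id


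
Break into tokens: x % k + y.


Scan left to right, longest-match per lexeme
Tokens: ID(x), OP(%), ID(k), OP(+), ID(y)


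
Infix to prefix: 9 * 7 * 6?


left-to-right (same/higher precedence on left): tree is (* (* 9 7) 6)
Prefix: * * 9 7 6


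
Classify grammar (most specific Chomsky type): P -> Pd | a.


Left-linear: every RHS is a terminal or one nonterminal followed by a terminal
Classification: Type 3 (Regular)


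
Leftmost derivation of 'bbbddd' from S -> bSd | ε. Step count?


Derivation: S => bSd => bbSdd => bbbSddd => bbbddd
Steps: 4


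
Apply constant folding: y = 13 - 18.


13 - 18 = -5 at compile time
Optimized: y = -5


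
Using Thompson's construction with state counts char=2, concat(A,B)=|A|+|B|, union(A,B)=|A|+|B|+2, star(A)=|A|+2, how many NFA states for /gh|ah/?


Syntax tree has 4 char leaf(s), 1 union(s), 0 star(s)
chars contribute 4×2 = 8; each union adds +2; each star adds +2
Total: 8 + 2 + 0 = 10 states


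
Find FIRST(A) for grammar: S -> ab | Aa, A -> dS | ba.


Per alternative of A: FIRST(dS) = {d}; FIRST(ba) = {b}
FIRST(A) = {b, d}


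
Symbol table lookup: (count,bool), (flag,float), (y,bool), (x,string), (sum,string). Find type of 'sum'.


Lookup 'sum' → type string


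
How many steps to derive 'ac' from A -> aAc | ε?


Derivation: A => aAc => ac
Steps: 2


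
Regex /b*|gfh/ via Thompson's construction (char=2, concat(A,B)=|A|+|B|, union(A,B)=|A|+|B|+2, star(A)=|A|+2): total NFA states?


Syntax tree has 4 char leaf(s), 1 union(s), 1 star(s)
chars contribute 4×2 = 8; each union adds +2; each star adds +2
Total: 8 + 2 + 2 = 12 states


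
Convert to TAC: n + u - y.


Break into single-operator statements:
t1 = n + u
t2 = t1 - y


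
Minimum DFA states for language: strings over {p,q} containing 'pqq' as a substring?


KMP-style automaton: 3 progress states + 1 absorbing accept = 4
Minimal DFA: 4 states


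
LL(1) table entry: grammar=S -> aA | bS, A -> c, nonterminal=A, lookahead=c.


For [A, c]: 'c' ∈ FIRST(c)
Entry: A -> c


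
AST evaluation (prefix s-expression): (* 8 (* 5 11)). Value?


Evaluate inner: (* 5 11) = 55
Evaluate root: (* 8 55) = 440
Result: 440


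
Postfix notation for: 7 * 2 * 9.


Left to right (same or higher precedence on left)
Postfix: 7 2 * 9 *


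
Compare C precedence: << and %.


'%' is multiplicative (level 10); '<<' is shift (level 8)
Higher level binds tighter
'%' has higher precedence than '<<'


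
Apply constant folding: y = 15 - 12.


15 - 12 = 3 at compile time
Optimized: y = 3


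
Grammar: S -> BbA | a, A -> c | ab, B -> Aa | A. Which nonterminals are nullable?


A nonterminal is nullable iff some alternative derives ε (directly, or every symbol in it is nullable)
Nullable: {}


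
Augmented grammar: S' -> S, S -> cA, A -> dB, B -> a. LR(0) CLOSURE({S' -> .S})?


Start: S' -> .S
For each item with dot before a nonterminal B, add B -> .γ for every B-production
Closure: [S' -> .S, S -> .cA]


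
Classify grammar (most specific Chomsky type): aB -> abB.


LHS has context (more than one symbol) and |LHS| ≤ |RHS|
Classification: Type 1 (Context-Sensitive)


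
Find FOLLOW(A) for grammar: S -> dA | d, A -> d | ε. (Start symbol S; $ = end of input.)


$ ∈ FOLLOW(S). For each A -> αBβ: add FIRST(β)\{ε} to FOLLOW(B); if β nullable, add FOLLOW(A).
FOLLOW(A) = {$}


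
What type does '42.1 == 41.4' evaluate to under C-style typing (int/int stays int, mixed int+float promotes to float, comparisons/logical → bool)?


Operand types: float == float
Rule: comparison yields bool
Result type: bool


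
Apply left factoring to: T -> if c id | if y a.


Common prefix: 'if'
Factored: T -> if T', T' -> c id | y a


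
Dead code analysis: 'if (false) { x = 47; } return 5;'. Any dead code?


condition is constant false, so the whole block is unreachable
Dead: 'if (false) { x = 47; }'


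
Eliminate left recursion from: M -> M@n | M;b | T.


Left-recursive alternatives: M@n, M;b; non-recursive: T
Introduce M': M -> TM', M' -> @nM' | ;bM' | ε


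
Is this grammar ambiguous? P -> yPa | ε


balanced y^n…a^n: each string has a unique parse
Unambiguous


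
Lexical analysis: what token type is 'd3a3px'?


Pattern: letter/underscore followed by alphanumerics, not a keyword
Type: IDENTIFIER


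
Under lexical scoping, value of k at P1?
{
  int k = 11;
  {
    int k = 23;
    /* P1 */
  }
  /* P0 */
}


k declared in the same block as P1
k = 23


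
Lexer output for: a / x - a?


Scan left to right, longest-match per lexeme
Tokens: ID(a), OP(/), ID(x), OP(-), ID(a)


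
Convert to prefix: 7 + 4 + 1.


left-to-right (same/higher precedence on left): tree is (+ (+ 7 4) 1)
Prefix: + + 7 4 1


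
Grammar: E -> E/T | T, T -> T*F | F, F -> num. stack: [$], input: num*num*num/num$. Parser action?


no handle on stack; shift 'num'
Action: shift


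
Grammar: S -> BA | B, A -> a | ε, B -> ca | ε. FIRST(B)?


Per alternative of B: FIRST(ca) = {c}; FIRST(ε) = {ε}
FIRST(B) = {c, ε}


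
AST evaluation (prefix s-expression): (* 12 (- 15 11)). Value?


Evaluate inner: (- 15 11) = 4
Evaluate root: (* 12 4) = 48
Result: 48


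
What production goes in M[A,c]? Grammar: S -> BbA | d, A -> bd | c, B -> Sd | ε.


For [A, c]: 'c' ∈ FIRST(c)
Entry: A -> c


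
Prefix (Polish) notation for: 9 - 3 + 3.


left-to-right (same/higher precedence on left): tree is (+ (- 9 3) 3)
Prefix: + - 9 3 3


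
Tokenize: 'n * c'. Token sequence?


Scan left to right, longest-match per lexeme
Tokens: ID(n), OP(*), ID(c)


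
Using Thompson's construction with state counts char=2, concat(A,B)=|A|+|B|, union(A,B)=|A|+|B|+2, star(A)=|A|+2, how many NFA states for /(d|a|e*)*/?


Syntax tree has 3 char leaf(s), 2 union(s), 2 star(s)
chars contribute 3×2 = 6; each union adds +2; each star adds +2
Total: 6 + 4 + 4 = 14 states


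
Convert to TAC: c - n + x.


Break into single-operator statements:
t1 = c - n
t2 = t1 + x


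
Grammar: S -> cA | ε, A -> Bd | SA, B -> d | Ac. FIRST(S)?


Per alternative of S: FIRST(cA) = {c}; FIRST(ε) = {ε}
FIRST(S) = {c, ε}


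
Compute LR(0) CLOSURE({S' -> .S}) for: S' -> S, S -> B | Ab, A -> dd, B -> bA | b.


Start: S' -> .S
For each item with dot before a nonterminal B, add B -> .γ for every B-production
Closure: [S' -> .S, S -> .B, S -> .Ab, B -> .bA, B -> .b, A -> .dd]


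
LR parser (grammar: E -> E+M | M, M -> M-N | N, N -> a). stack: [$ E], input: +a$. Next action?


shift '+' to continue E -> E+M
Action: shift


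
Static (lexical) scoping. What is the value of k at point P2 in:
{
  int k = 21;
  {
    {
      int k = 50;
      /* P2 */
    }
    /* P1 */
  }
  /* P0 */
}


k declared in the same block as P2
k = 50


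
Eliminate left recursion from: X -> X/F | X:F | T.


Left-recursive alternatives: X/F, X:F; non-recursive: T
Introduce X': X -> TX', X' -> /FX' | :FX' | ε


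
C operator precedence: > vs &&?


'>' is relational (level 7); '&&' is logical AND (level 2)
Higher level binds tighter
'>' has higher precedence than '&&'


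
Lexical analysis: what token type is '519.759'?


Pattern: digits with a decimal point
Type: FLOAT_LITERAL


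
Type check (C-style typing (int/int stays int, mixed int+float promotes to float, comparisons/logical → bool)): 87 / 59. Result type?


Operand types: int / int
Rule: mixed int/float promotes to float; int/int stays int
Result type: int


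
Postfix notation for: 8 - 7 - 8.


Left to right (same or higher precedence on left)
Postfix: 8 7 - 8 -


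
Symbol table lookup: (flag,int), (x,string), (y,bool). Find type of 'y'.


Lookup 'y' → type bool


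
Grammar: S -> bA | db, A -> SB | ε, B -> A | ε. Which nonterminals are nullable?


A nonterminal is nullable iff some alternative derives ε (directly, or every symbol in it is nullable)
Nullable: {A, B}


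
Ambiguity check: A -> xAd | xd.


balanced x^n…d^n: each string has a unique parse
Unambiguous


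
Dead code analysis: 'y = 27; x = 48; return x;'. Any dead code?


y is assigned but never read
Dead: 'y = 27'


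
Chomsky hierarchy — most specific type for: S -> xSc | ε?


Single nonterminal LHS, but x^n c^n is not regular
Classification: Type 2 (Context-Free)


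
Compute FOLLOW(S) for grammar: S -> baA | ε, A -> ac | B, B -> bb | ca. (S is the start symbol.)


$ ∈ FOLLOW(S). For each A -> αBβ: add FIRST(β)\{ε} to FOLLOW(B); if β nullable, add FOLLOW(A).
FOLLOW(S) = {$}


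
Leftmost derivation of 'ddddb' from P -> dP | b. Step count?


Derivation: P => dP => ddP => dddP => ddddP => ddddb
Steps: 5


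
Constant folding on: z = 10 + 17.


10 + 17 = 27 at compile time
Optimized: z = 27


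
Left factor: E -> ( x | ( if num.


Common prefix: '('
Factored: E -> ( E', E' -> x | if num


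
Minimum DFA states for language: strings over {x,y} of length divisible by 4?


Track length mod 4: states 0..3, accept at 0
Minimal DFA: 4 states


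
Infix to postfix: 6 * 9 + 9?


Left to right (same or higher precedence on left)
Postfix: 6 9 * 9 +


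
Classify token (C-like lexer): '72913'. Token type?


Pattern: digits only
Type: INTEGER_LITERAL


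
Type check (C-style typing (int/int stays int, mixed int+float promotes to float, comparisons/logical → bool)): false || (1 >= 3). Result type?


Operand types: bool || bool
Rule: logical operators take bool operands and yield bool
Result type: bool


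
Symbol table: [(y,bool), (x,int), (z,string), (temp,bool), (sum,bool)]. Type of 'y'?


Lookup 'y' → type bool


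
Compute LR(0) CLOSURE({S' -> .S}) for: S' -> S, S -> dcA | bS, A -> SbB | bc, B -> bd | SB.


Start: S' -> .S
For each item with dot before a nonterminal B, add B -> .γ for every B-production
Closure: [S' -> .S, S -> .dcA, S -> .bS]


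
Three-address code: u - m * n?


Break into single-operator statements:
t1 = m * n
t2 = u - t1


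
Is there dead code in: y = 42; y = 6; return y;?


first assignment to y is overwritten before any read
Dead: 'y = 42'


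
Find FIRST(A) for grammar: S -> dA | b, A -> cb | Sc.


Per alternative of A: FIRST(cb) = {c}; FIRST(Sc) = {b, d}
FIRST(A) = {b, c, d}


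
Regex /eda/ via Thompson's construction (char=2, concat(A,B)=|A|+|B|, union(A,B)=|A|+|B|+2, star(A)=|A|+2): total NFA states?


Syntax tree has 3 char leaf(s), 0 union(s), 0 star(s)
chars contribute 3×2 = 6; each union adds +2; each star adds +2
Total: 6 + 0 + 0 = 6 states


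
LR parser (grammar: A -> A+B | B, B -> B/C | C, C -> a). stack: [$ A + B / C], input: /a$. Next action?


handle 'B/C' on top
Action: reduce (B -> B/C)


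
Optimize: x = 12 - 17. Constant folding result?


12 - 17 = -5 at compile time
Optimized: x = -5


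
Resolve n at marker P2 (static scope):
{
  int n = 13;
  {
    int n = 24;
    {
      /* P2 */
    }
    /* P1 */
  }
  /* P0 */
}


P2's block does not declare n; resolves to the enclosing declaration at depth 1
n = 24


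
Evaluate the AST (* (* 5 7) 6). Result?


Evaluate inner: (* 5 7) = 35
Evaluate root: (* 35 6) = 210
Result: 210


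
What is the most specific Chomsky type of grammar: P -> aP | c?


Right-linear: every RHS is a terminal or a terminal followed by one nonterminal
Classification: Type 3 (Regular)


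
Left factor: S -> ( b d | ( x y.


Common prefix: '('
Factored: S -> ( S', S' -> b d | x y


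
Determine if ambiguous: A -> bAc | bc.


balanced b^n…c^n: each string has a unique parse
Unambiguous


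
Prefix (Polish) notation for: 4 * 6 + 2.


left-to-right (same/higher precedence on left): tree is (+ (* 4 6) 2)
Prefix: + * 4 6 2


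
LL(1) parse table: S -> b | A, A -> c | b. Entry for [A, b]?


For [A, b]: 'b' ∈ FIRST(b)
Entry: A -> b


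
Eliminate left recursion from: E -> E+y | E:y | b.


Left-recursive alternatives: E+y, E:y; non-recursive: b
Introduce E': E -> bE', E' -> +yE' | :yE' | ε


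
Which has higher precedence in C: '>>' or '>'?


'>>' is shift (level 8); '>' is relational (level 7)
Higher level binds tighter
'>>' has higher precedence than '>'


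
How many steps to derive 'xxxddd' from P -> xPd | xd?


Derivation: P => xPd => xxPdd => xxxddd
Steps: 3


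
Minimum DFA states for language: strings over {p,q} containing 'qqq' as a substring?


KMP-style automaton: 3 progress states + 1 absorbing accept = 4
Minimal DFA: 4 states


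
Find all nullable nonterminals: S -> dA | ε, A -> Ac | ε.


A nonterminal is nullable iff some alternative derives ε (directly, or every symbol in it is nullable)
Nullable: {A, S}


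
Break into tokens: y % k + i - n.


Scan left to right, longest-match per lexeme
Tokens: ID(y), OP(%), ID(k), OP(+), ID(i), OP(-), ID(n)


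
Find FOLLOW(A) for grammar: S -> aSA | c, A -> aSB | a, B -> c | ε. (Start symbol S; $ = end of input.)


$ ∈ FOLLOW(S). For each A -> αBβ: add FIRST(β)\{ε} to FOLLOW(B); if β nullable, add FOLLOW(A).
FOLLOW(A) = {$, a, c}


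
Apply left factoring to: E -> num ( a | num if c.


Common prefix: 'num'
Factored: E -> num E', E' -> ( a | if c


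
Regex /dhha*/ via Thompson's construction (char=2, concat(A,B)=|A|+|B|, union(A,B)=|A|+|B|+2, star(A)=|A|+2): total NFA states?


Syntax tree has 4 char leaf(s), 0 union(s), 1 star(s)
chars contribute 4×2 = 8; each union adds +2; each star adds +2
Total: 8 + 0 + 2 = 10 states


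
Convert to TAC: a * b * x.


Break into single-operator statements:
t1 = a * b
t2 = t1 * x


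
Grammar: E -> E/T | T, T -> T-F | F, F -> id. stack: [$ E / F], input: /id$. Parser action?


'F' (not preceded by T-) is the handle for T -> F
Action: reduce (T -> F)
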